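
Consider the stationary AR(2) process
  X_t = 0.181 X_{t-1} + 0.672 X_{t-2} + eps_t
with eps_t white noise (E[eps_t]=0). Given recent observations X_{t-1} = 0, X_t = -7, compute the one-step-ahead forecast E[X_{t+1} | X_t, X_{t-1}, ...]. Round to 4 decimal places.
E[X_{t+1} \mid \mathcal F_t] = -1.2670

For an AR(p) model X_t = c + sum_i phi_i X_{t-i} + eps_t, the
one-step-ahead conditional mean is
  E[X_{t+1} | X_t, ...] = c + sum_i phi_i X_{t+1-i}.
Substitute known values:
  E[X_{t+1} | ...] = (0.181) * (-7) + (0.672) * (0)
                   = -1.2670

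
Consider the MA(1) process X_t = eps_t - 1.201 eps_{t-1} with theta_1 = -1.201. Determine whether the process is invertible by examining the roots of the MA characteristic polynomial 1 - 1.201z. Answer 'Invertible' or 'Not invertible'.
\text{Not invertible}

The MA(q) characteristic polynomial is P(z) = 1 - 1.201z.
Invertibility requires all roots to lie outside the unit circle, i.e. |z| > 1 for every root.
This is linear in z: 1 + (-1.201) z = 0  =>  z = -1/(-1.201) = 0.832639,  |z| = 0.832639.
Moduli of all roots: 0.8326.
All moduli strictly greater than 1? No.
Verdict: Not invertible.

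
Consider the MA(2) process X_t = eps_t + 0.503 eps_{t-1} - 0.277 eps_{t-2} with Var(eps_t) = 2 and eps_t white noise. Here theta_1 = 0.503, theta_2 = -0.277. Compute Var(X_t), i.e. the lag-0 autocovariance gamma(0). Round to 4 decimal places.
\gamma(0) = 2.6595

For an MA(q) process X_t = eps_t + sum_i theta_i eps_{t-i} with
Var(eps_t) = sigma^2, the variance is
  gamma(0) = sigma^2 * (1 + sum_i theta_i^2).
  sum_i theta_i^2 = (0.503)^2 + (-0.277)^2 = 0.253009 + 0.076729 = 0.329738.
  gamma(0) = 2 * (1 + 0.329738) = 2 * 1.329738 = 2.659476, which rounds to 2.6595.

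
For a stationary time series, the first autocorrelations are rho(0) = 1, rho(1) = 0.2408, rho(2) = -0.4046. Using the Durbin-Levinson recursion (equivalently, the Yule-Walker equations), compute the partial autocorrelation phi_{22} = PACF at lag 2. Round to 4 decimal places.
\phi_{22} = -0.4911

The PACF at lag k is phi_{kk}, the last component of the solution
to the Yule-Walker system G_k phi = r_k where
  (G_k)_{ij} = rho(|i - j|), (r_k)_i = rho(i), i,j = 1..k.
Equivalently, Durbin-Levinson gives phi_{kk} iteratively:
  phi_{11} = rho(1)
  phi_{kk} = [rho(k) - sum_{j=1..k-1} phi_{k-1,j} rho(k-j)]
            / [1 - sum_{j=1..k-1} phi_{k-1,j} rho(j)],
  phi_{k,j} = phi_{k-1,j} - phi_{kk} phi_{k-1,k-j},  j = 1..k-1.
Step k = 1:
  phi_11 = rho(1) = 0.2408.
Step k = 2:
  phi_22 = [rho(2) - phi_11 rho(1)] / [1 - phi_11 rho(1)] = [-0.4046 - (0.2408)(0.2408)] / [1 - (0.2408)(0.2408)]
         = -0.46258464 / 0.94201536 = -0.4911.
Therefore phi_{22} = -0.4911.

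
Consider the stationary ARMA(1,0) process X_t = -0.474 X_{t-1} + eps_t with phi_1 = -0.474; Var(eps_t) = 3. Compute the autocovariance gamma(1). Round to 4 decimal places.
\gamma(1) = -1.8341

Multiply the model equation by X_{t-k} and take expectations. With theta_0 = psi_0 = 1 and psi_j the MA(infinity) weights, this gives
  gamma(k) - sum_i phi_i gamma(k-i) = c_k,
  c_k = sigma^2 * sum_{j=k..q} theta_j psi_{j-k}   (c_k = 0 for k > q),
using gamma(-m) = gamma(m).
Pure AR (q = 0): c_0 = sigma^2 = 3, c_k = 0 for k >= 1.
Equations for k = 0 and k = 1 (AR order 1):
  gamma(0) = phi_1 gamma(1) + c_0
  gamma(1) = phi_1 gamma(0) + c_1
Substituting the second into the first: gamma(0) (1 - phi_1^2) = c_0 + phi_1 c_1, so
  gamma(0) = c_0 / (1 - phi_1^2) = 3 / (1 - (-0.474)^2) = 3 / 0.775324 = 3.86935.
  gamma(1) = phi_1 gamma(0) = (-0.474)(3.86935) = -1.834072.
Therefore gamma(1) = -1.8341 (to 4 decimal places).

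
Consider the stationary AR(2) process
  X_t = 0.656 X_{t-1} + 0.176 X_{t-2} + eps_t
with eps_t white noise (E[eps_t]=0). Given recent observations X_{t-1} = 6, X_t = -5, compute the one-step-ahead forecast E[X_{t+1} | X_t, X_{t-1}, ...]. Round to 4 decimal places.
E[X_{t+1} \mid \mathcal F_t] = -2.2240

For an AR(p) model X_t = c + sum_i phi_i X_{t-i} + eps_t, the
one-step-ahead conditional mean is
  E[X_{t+1} | X_t, ...] = c + sum_i phi_i X_{t+1-i}.
Substitute known values:
  E[X_{t+1} | ...] = (0.656) * (-5) + (0.176) * (6)
                   = -2.2240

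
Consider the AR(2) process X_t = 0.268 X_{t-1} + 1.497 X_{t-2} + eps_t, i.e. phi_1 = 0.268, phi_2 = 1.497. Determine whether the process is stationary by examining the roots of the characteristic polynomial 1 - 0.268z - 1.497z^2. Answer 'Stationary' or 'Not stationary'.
\text{Not stationary}

The AR(p) characteristic polynomial is P(z) = 1 - 0.268z - 1.497z^2.
Stationarity requires all roots to lie outside the unit circle, i.e. |z| > 1 for every root.
Set 1 + (-0.268) z + (-1.497) z^2 = 0, i.e. a z^2 + b z + c = 0 with a = -1.497, b = -0.268, c = 1.
Discriminant D = b^2 - 4ac = (-0.268)^2 - 4*(-1.497)*1 = 0.071824 - (-5.988) = 6.059824.
D >= 0, so the roots are real: z = (-b +/- sqrt(D)) / (2a) = (0.268 +/- 2.461671) / (-2.994).
  z_1 = (0.268 + 2.461671) / (-2.994) = -0.9117,   |z_1| = 0.9117.
  z_2 = (0.268 - 2.461671) / (-2.994) = 0.7327,   |z_2| = 0.7327.
Moduli of all roots: 0.9117, 0.7327.
All moduli strictly greater than 1? No.
Verdict: Not stationary.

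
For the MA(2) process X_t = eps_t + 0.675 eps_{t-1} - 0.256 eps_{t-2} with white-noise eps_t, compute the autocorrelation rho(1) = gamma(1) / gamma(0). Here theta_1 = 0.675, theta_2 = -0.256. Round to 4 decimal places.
\rho(1) = 0.3301

For an MA(q) process with theta_0 = 1, the autocovariance is
  gamma(k) = sigma^2 * sum_{i=0..q-k} theta_i * theta_{i+k},
and rho(k) = gamma(k) / gamma(0). Sigma^2 cancels.
  numerator   = (1)*(0.675) + (0.675)*(-0.256) = 0.5022.
  denominator = (1)^2 + (0.675)^2 + (-0.256)^2 = 1.521161.
  rho(1) = 0.5022 / 1.521161 = 0.3301.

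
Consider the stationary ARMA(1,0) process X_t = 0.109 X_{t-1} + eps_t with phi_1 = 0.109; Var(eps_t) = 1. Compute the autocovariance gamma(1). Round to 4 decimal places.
\gamma(1) = 0.1103

Multiply the model equation by X_{t-k} and take expectations. With theta_0 = psi_0 = 1 and psi_j the MA(infinity) weights, this gives
  gamma(k) - sum_i phi_i gamma(k-i) = c_k,
  c_k = sigma^2 * sum_{j=k..q} theta_j psi_{j-k}   (c_k = 0 for k > q),
using gamma(-m) = gamma(m).
Pure AR (q = 0): c_0 = sigma^2 = 1, c_k = 0 for k >= 1.
Equations for k = 0 and k = 1 (AR order 1):
  gamma(0) = phi_1 gamma(1) + c_0
  gamma(1) = phi_1 gamma(0) + c_1
Substituting the second into the first: gamma(0) (1 - phi_1^2) = c_0 + phi_1 c_1, so
  gamma(0) = c_0 / (1 - phi_1^2) = 1 / (1 - (0.109)^2) = 1 / 0.988119 = 1.012024.
  gamma(1) = phi_1 gamma(0) = (0.109)(1.012024) = 0.110311.
Therefore gamma(1) = 0.1103 (to 4 decimal places).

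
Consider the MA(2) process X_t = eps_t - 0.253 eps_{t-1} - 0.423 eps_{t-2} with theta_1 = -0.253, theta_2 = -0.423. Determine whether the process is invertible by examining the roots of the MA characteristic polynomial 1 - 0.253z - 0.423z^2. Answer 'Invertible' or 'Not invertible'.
\text{Invertible}

The MA(q) characteristic polynomial is P(z) = 1 - 0.253z - 0.423z^2.
Invertibility requires all roots to lie outside the unit circle, i.e. |z| > 1 for every root.
Set 1 + (-0.253) z + (-0.423) z^2 = 0, i.e. a z^2 + b z + c = 0 with a = -0.423, b = -0.253, c = 1.
Discriminant D = b^2 - 4ac = (-0.253)^2 - 4*(-0.423)*1 = 0.064009 - (-1.692) = 1.756009.
D >= 0, so the roots are real: z = (-b +/- sqrt(D)) / (2a) = (0.253 +/- 1.325145) / (-0.846).
  z_1 = (0.253 + 1.325145) / (-0.846) = -1.8654,   |z_1| = 1.8654.
  z_2 = (0.253 - 1.325145) / (-0.846) = 1.2673,   |z_2| = 1.2673.
Moduli of all roots: 1.8654, 1.2673.
All moduli strictly greater than 1? Yes.
Verdict: Invertible.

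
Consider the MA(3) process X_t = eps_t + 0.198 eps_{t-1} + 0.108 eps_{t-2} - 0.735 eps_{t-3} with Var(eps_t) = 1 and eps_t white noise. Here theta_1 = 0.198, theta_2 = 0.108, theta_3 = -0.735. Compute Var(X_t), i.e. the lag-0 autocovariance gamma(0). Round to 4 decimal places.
\gamma(0) = 1.5911

For an MA(q) process X_t = eps_t + sum_i theta_i eps_{t-i} with
Var(eps_t) = sigma^2, the variance is
  gamma(0) = sigma^2 * (1 + sum_i theta_i^2).
  sum_i theta_i^2 = (0.198)^2 + (0.108)^2 + (-0.735)^2 = 0.039204 + 0.011664 + 0.540225 = 0.591093.
  gamma(0) = 1 * (1 + 0.591093) = 1 * 1.591093 = 1.591093, which rounds to 1.5911.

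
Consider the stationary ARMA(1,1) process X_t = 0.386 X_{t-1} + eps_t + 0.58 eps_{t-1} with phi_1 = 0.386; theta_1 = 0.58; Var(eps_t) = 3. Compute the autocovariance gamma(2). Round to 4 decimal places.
\gamma(2) = 1.6088

Multiply the model equation by X_{t-k} and take expectations. With theta_0 = psi_0 = 1 and psi_j the MA(infinity) weights, this gives
  gamma(k) - sum_i phi_i gamma(k-i) = c_k,
  c_k = sigma^2 * sum_{j=k..q} theta_j psi_{j-k}   (c_k = 0 for k > q),
using gamma(-m) = gamma(m).
psi-weights needed (psi_j = theta_j + sum_i phi_i psi_{j-i}):
  psi_1 = theta_1 + phi_1 = 0.58 + (0.386) = 0.966
Right-hand sides:
  c_0 = sigma^2 (1 + theta_1 psi_1) = 3 * (1 + (0.58)(0.966)) = 3 * 1.56028 = 4.68084
  c_1 = sigma^2 theta_1 = 3 * (0.58) = 1.74
  c_2 = 0
Equations for k = 0 and k = 1 (AR order 1):
  gamma(0) = phi_1 gamma(1) + c_0
  gamma(1) = phi_1 gamma(0) + c_1
Substituting the second into the first: gamma(0) (1 - phi_1^2) = c_0 + phi_1 c_1, so
  gamma(0) = (c_0 + phi_1 c_1) / (1 - phi_1^2) = (4.68084 + (0.386)(1.74)) / (1 - (0.386)^2) = 5.35248 / 0.851004 = 6.289606.
  gamma(1) = phi_1 gamma(0) + c_1 = (0.386)(6.289606) + (1.74) = 4.167788.
For k = 2 (> q): gamma(2) = phi_1 gamma(1) = (0.386)(4.167788) = 1.608766.
Therefore gamma(2) = 1.6088 (to 4 decimal places).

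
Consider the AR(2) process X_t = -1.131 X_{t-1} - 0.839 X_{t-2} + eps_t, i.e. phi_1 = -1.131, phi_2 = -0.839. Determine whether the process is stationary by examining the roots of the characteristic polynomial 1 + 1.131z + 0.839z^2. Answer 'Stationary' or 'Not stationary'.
\text{Stationary}

The AR(p) characteristic polynomial is P(z) = 1 + 1.131z + 0.839z^2.
Stationarity requires all roots to lie outside the unit circle, i.e. |z| > 1 for every root.
Set 1 + (1.131) z + (0.839) z^2 = 0, i.e. a z^2 + b z + c = 0 with a = 0.839, b = 1.131, c = 1.
Discriminant D = b^2 - 4ac = (1.131)^2 - 4*(0.839)*1 = 1.279161 - (3.356) = -2.076839.
D < 0, so the roots are the complex-conjugate pair z = (-b +/- i sqrt(-D)) / (2a) = -0.674 +/- 0.8588i.
For a conjugate pair |z|^2 = z * conj(z) = (product of roots) = c/a = 1/(0.839) = 1.191895, so |z| = sqrt(1.191895) = 1.0917 for both roots.
Moduli of all roots: 1.0917, 1.0917.
All moduli strictly greater than 1? Yes.
Verdict: Stationary.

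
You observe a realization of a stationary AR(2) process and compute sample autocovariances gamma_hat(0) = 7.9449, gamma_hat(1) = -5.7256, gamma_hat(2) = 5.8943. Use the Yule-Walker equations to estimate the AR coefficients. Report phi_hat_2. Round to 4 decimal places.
\hat\phi_{2} = 0.4630

The Yule-Walker equations for an AR(p) process read, in matrix form,
  Gamma_p phi = r_p,   with   (Gamma_p)_{ij} = gamma(|i - j|),
                       (r_p)_i = gamma(i),   i,j = 1..p.
Substitute the sample gammas (Toeplitz matrix and right-hand side of size 2):
  Gamma_p = [[7.9449, -5.7256], [-5.7256, 7.9449]]
  r_p     = [-5.7256, 5.8943]
Written out:
  7.9449 phi_1 - 5.7256 phi_2 = -5.7256
  -5.7256 phi_1 + 7.9449 phi_2 = 5.8943
Solve by Cramer's rule:
  det = gamma(0)^2 - gamma(1)^2 = (7.9449)^2 - (-5.7256)^2 = 63.12143601 - 32.78249536 = 30.33894065
  phi_hat_1 = [gamma(1) gamma(0) - gamma(1) gamma(2)] / det = [(-5.7256)(7.9449) - (-5.7256)(5.8943)] / 30.33894065 = -11.74091536 / 30.33894065 = -0.387
  phi_hat_2 = [gamma(0) gamma(2) - gamma(1)^2] / det = [(7.9449)(5.8943) - (-5.7256)^2] / 30.33894065 = 14.04712871 / 30.33894065 = 0.463
So phi_hat = [-0.3870, 0.4630].
Therefore phi_hat_2 = 0.4630.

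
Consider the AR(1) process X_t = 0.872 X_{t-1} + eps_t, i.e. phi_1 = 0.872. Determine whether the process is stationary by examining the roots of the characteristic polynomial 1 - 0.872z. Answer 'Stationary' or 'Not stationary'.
\text{Stationary}

The AR(p) characteristic polynomial is P(z) = 1 - 0.872z.
Stationarity requires all roots to lie outside the unit circle, i.e. |z| > 1 for every root.
This is linear in z: 1 + (-0.872) z = 0  =>  z = -1/(-0.872) = 1.146789,  |z| = 1.146789.
Moduli of all roots: 1.1468.
All moduli strictly greater than 1? Yes.
Verdict: Stationary.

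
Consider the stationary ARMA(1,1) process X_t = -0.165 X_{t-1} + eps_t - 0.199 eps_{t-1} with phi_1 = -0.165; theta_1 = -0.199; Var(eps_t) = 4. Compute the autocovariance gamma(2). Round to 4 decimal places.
\gamma(2) = 0.2551

Multiply the model equation by X_{t-k} and take expectations. With theta_0 = psi_0 = 1 and psi_j the MA(infinity) weights, this gives
  gamma(k) - sum_i phi_i gamma(k-i) = c_k,
  c_k = sigma^2 * sum_{j=k..q} theta_j psi_{j-k}   (c_k = 0 for k > q),
using gamma(-m) = gamma(m).
psi-weights needed (psi_j = theta_j + sum_i phi_i psi_{j-i}):
  psi_1 = theta_1 + phi_1 = -0.199 + (-0.165) = -0.364
Right-hand sides:
  c_0 = sigma^2 (1 + theta_1 psi_1) = 4 * (1 + (-0.199)(-0.364)) = 4 * 1.072436 = 4.289744
  c_1 = sigma^2 theta_1 = 4 * (-0.199) = -0.796
  c_2 = 0
Equations for k = 0 and k = 1 (AR order 1):
  gamma(0) = phi_1 gamma(1) + c_0
  gamma(1) = phi_1 gamma(0) + c_1
Substituting the second into the first: gamma(0) (1 - phi_1^2) = c_0 + phi_1 c_1, so
  gamma(0) = (c_0 + phi_1 c_1) / (1 - phi_1^2) = (4.289744 + (-0.165)(-0.796)) / (1 - (-0.165)^2) = 4.421084 / 0.972775 = 4.544817.
  gamma(1) = phi_1 gamma(0) + c_1 = (-0.165)(4.544817) + (-0.796) = -1.545895.
For k = 2 (> q): gamma(2) = phi_1 gamma(1) = (-0.165)(-1.545895) = 0.255073.
Therefore gamma(2) = 0.2551 (to 4 decimal places).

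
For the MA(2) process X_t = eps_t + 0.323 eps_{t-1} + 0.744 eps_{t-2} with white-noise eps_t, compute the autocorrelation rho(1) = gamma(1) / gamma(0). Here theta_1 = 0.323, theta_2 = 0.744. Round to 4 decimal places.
\rho(1) = 0.3398

For an MA(q) process with theta_0 = 1, the autocovariance is
  gamma(k) = sigma^2 * sum_{i=0..q-k} theta_i * theta_{i+k},
and rho(k) = gamma(k) / gamma(0). Sigma^2 cancels.
  numerator   = (1)*(0.323) + (0.323)*(0.744) = 0.563312.
  denominator = (1)^2 + (0.323)^2 + (0.744)^2 = 1.657865.
  rho(1) = 0.563312 / 1.657865 = 0.3398.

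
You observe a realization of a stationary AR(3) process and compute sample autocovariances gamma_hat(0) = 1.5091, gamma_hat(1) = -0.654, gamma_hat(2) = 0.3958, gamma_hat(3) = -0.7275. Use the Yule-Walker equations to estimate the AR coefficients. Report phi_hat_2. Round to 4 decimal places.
\hat\phi_{2} = -0.0741

The Yule-Walker equations for an AR(p) process read, in matrix form,
  Gamma_p phi = r_p,   with   (Gamma_p)_{ij} = gamma(|i - j|),
                       (r_p)_i = gamma(i),   i,j = 1..p.
Substitute the sample gammas (Toeplitz matrix and right-hand side of size 3):
  Gamma_p = [[1.5091, -0.654, 0.3958], [-0.654, 1.5091, -0.654], [0.3958, -0.654, 1.5091]]
  r_p     = [-0.654, 0.3958, -0.7275]
Written out (R1..R3):
  (R1) 1.5091 phi_1 - 0.654 phi_2 + 0.3958 phi_3 = -0.654
  (R2) -0.654 phi_1 + 1.5091 phi_2 - 0.654 phi_3 = 0.3958
  (R3) 0.3958 phi_1 - 0.654 phi_2 + 1.5091 phi_3 = -0.7275
Gaussian elimination:
  R2 <- R2 - (-0.654/1.5091) R1 = R2 - (-0.433371) R1:  1.225675 phi_2 - 0.482472 phi_3 = 0.112375
  R3 <- R3 - (0.3958/1.5091) R1 = R3 - (0.262276) R1:  -0.482472 phi_2 + 1.405291 phi_3 = -0.555972
  R3 <- R3 - (-0.482472/1.225675) R2 = R3 - (-0.393637) R2:  1.215372 phi_3 = -0.511737
Back-substitution:
  phi_hat_3 = -0.511737 / 1.215372 = -0.421053
  phi_hat_2 = (0.112375 - (-0.482472)(-0.421053)) / 1.225675 = -0.074058
  phi_hat_1 = (-0.654 - (-0.654)(-0.074058) - (0.3958)(-0.421053)) / 1.5091 = -0.355033
So phi_hat = [-0.3550, -0.0741, -0.4211].
Therefore phi_hat_2 = -0.0741.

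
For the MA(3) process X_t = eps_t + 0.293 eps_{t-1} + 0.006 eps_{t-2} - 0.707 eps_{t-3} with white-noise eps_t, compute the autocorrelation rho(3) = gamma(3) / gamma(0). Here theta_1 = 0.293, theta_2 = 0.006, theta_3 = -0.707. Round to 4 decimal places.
\rho(3) = -0.4459

For an MA(q) process with theta_0 = 1, the autocovariance is
  gamma(k) = sigma^2 * sum_{i=0..q-k} theta_i * theta_{i+k},
and rho(k) = gamma(k) / gamma(0). Sigma^2 cancels.
  numerator   = (1)*(-0.707) = -0.707.
  denominator = (1)^2 + (0.293)^2 + (0.006)^2 + (-0.707)^2 = 1.585734.
  rho(3) = -0.707 / 1.585734 = -0.4459.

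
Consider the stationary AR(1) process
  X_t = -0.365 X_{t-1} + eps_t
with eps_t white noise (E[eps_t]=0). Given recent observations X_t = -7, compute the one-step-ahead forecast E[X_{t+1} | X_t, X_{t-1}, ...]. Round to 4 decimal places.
E[X_{t+1} \mid \mathcal F_t] = 2.5550

For an AR(p) model X_t = c + sum_i phi_i X_{t-i} + eps_t, the
one-step-ahead conditional mean is
  E[X_{t+1} | X_t, ...] = c + sum_i phi_i X_{t+1-i}.
Substitute known values:
  E[X_{t+1} | ...] = (-0.365) * (-7)
                   = 2.5550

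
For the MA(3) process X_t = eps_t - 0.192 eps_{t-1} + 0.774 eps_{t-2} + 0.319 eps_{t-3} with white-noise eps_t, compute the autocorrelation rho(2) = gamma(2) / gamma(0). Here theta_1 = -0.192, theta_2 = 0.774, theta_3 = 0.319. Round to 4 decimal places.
\rho(2) = 0.4102

For an MA(q) process with theta_0 = 1, the autocovariance is
  gamma(k) = sigma^2 * sum_{i=0..q-k} theta_i * theta_{i+k},
and rho(k) = gamma(k) / gamma(0). Sigma^2 cancels.
  numerator   = (1)*(0.774) + (-0.192)*(0.319) = 0.712752.
  denominator = (1)^2 + (-0.192)^2 + (0.774)^2 + (0.319)^2 = 1.737701.
  rho(2) = 0.712752 / 1.737701 = 0.4102.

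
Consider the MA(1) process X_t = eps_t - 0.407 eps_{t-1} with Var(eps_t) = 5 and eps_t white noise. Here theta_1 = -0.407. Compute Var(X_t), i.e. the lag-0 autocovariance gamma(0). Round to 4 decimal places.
\gamma(0) = 5.8282

For an MA(q) process X_t = eps_t + sum_i theta_i eps_{t-i} with
Var(eps_t) = sigma^2, the variance is
  gamma(0) = sigma^2 * (1 + sum_i theta_i^2).
  sum_i theta_i^2 = (-0.407)^2 = 0.165649.
  gamma(0) = 5 * (1 + 0.165649) = 5 * 1.165649 = 5.828245, which rounds to 5.8282.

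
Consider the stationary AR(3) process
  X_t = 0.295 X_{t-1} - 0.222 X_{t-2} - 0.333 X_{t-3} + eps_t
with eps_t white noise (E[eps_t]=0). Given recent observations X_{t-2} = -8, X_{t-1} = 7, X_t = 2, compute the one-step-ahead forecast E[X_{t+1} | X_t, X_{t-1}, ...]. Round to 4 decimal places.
E[X_{t+1} \mid \mathcal F_t] = 1.7000

For an AR(p) model X_t = c + sum_i phi_i X_{t-i} + eps_t, the
one-step-ahead conditional mean is
  E[X_{t+1} | X_t, ...] = c + sum_i phi_i X_{t+1-i}.
Substitute known values:
  E[X_{t+1} | ...] = (0.295) * (2) + (-0.222) * (7) + (-0.333) * (-8)
                   = 1.7000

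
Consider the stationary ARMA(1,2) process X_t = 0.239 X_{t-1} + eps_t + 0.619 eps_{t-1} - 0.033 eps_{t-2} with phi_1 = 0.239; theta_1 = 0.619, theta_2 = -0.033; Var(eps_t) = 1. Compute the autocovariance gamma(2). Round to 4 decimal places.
\gamma(2) = 0.2091

Multiply the model equation by X_{t-k} and take expectations. With theta_0 = psi_0 = 1 and psi_j the MA(infinity) weights, this gives
  gamma(k) - sum_i phi_i gamma(k-i) = c_k,
  c_k = sigma^2 * sum_{j=k..q} theta_j psi_{j-k}   (c_k = 0 for k > q),
using gamma(-m) = gamma(m).
psi-weights needed (psi_j = theta_j + sum_i phi_i psi_{j-i}):
  psi_1 = theta_1 + phi_1 = 0.619 + (0.239) = 0.858
  psi_2 = theta_2 + phi_1 psi_1 = -0.033 + (0.239)(0.858) = 0.172062
Right-hand sides:
  c_0 = sigma^2 (1 + theta_1 psi_1 + theta_2 psi_2) = 1 * (1 + (0.619)(0.858) + (-0.033)(0.172062)) = 1 * 1.525424 = 1.525424
  c_1 = sigma^2 (theta_1 + theta_2 psi_1) = 1 * (0.619 + (-0.033)(0.858)) = 0.590686
  c_2 = sigma^2 theta_2 = 1 * (-0.033) = -0.033
Equations for k = 0 and k = 1 (AR order 1):
  gamma(0) = phi_1 gamma(1) + c_0
  gamma(1) = phi_1 gamma(0) + c_1
Substituting the second into the first: gamma(0) (1 - phi_1^2) = c_0 + phi_1 c_1, so
  gamma(0) = (c_0 + phi_1 c_1) / (1 - phi_1^2) = (1.525424 + (0.239)(0.590686)) / (1 - (0.239)^2) = 1.666598 / 0.942879 = 1.767563.
  gamma(1) = phi_1 gamma(0) + c_1 = (0.239)(1.767563) + (0.590686) = 1.013134.
For k = 2: gamma(2) = phi_1 gamma(1) + c_2
  = (0.239)(1.013134) + (-0.033) = 0.209139.
Therefore gamma(2) = 0.2091 (to 4 decimal places).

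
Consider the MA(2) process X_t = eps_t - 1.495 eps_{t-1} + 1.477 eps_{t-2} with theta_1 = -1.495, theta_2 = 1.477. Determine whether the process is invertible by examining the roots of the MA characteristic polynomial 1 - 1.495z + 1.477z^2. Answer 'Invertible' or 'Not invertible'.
\text{Not invertible}

The MA(q) characteristic polynomial is P(z) = 1 - 1.495z + 1.477z^2.
Invertibility requires all roots to lie outside the unit circle, i.e. |z| > 1 for every root.
Set 1 + (-1.495) z + (1.477) z^2 = 0, i.e. a z^2 + b z + c = 0 with a = 1.477, b = -1.495, c = 1.
Discriminant D = b^2 - 4ac = (-1.495)^2 - 4*(1.477)*1 = 2.235025 - (5.908) = -3.672975.
D < 0, so the roots are the complex-conjugate pair z = (-b +/- i sqrt(-D)) / (2a) = 0.5061 +/- 0.6488i.
For a conjugate pair |z|^2 = z * conj(z) = (product of roots) = c/a = 1/(1.477) = 0.677048, so |z| = sqrt(0.677048) = 0.8228 for both roots.
Moduli of all roots: 0.8228, 0.8228.
All moduli strictly greater than 1? No.
Verdict: Not invertible.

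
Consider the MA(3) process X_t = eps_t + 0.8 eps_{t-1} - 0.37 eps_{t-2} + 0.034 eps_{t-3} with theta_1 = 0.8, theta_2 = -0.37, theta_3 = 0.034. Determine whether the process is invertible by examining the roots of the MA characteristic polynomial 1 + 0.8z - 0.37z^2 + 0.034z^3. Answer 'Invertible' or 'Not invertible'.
\text{Not invertible}

The MA(q) characteristic polynomial is P(z) = 1 + 0.8z - 0.37z^2 + 0.034z^3.
Invertibility requires all roots to lie outside the unit circle, i.e. |z| > 1 for every root.
Degree 3: look for a simple real root z0 first, then factor out (1 - z/z0) and solve the remaining quadratic.
Testing z0 = 5: P(5) = 1 + (0.8)(5) + (-0.37)(5)^2 + (0.034)(5)^3
  = 1 + (4) + (-9.25) + (4.25) = 0.  So z_0 = 5 is a root, |z_0| = 5.
Divide out the factor (1 - 0.2 z) = (1 - z/z0) (since 1/z0 = 0.2):
  P(z) = (1 - 0.2 z)(1 + (1) z + (-0.17) z^2)
  [check: z-coef 1 - (0.2) = 0.8; z^2-coef -0.17 - (0.2)(1) = -0.37; z^3-coef -(0.2)(-0.17) = 0.034.]
Remaining roots from the quadratic factor 1 + (1) z + (-0.17) z^2:
  Set 1 + (1) z + (-0.17) z^2 = 0, i.e. a z^2 + b z + c = 0 with a = -0.17, b = 1, c = 1.
  Discriminant D = b^2 - 4ac = (1)^2 - 4*(-0.17)*1 = 1 - (-0.68) = 1.68.
  D >= 0, so the roots are real: z = (-b +/- sqrt(D)) / (2a) = (-1 +/- 1.296148) / (-0.34).
    z_1 = (-1 + 1.296148) / (-0.34) = -0.871,   |z_1| = 0.871.
    z_2 = (-1 - 1.296148) / (-0.34) = 6.7534,   |z_2| = 6.7534.
Moduli of all roots: 5.0000, 0.8710, 6.7534.
All moduli strictly greater than 1? No.
Verdict: Not invertible.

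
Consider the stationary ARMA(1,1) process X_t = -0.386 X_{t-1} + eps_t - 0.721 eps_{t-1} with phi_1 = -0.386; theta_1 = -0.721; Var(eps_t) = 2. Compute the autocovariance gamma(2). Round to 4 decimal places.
\gamma(2) = 1.2837

Multiply the model equation by X_{t-k} and take expectations. With theta_0 = psi_0 = 1 and psi_j the MA(infinity) weights, this gives
  gamma(k) - sum_i phi_i gamma(k-i) = c_k,
  c_k = sigma^2 * sum_{j=k..q} theta_j psi_{j-k}   (c_k = 0 for k > q),
using gamma(-m) = gamma(m).
psi-weights needed (psi_j = theta_j + sum_i phi_i psi_{j-i}):
  psi_1 = theta_1 + phi_1 = -0.721 + (-0.386) = -1.107
Right-hand sides:
  c_0 = sigma^2 (1 + theta_1 psi_1) = 2 * (1 + (-0.721)(-1.107)) = 2 * 1.798147 = 3.596294
  c_1 = sigma^2 theta_1 = 2 * (-0.721) = -1.442
  c_2 = 0
Equations for k = 0 and k = 1 (AR order 1):
  gamma(0) = phi_1 gamma(1) + c_0
  gamma(1) = phi_1 gamma(0) + c_1
Substituting the second into the first: gamma(0) (1 - phi_1^2) = c_0 + phi_1 c_1, so
  gamma(0) = (c_0 + phi_1 c_1) / (1 - phi_1^2) = (3.596294 + (-0.386)(-1.442)) / (1 - (-0.386)^2) = 4.152906 / 0.851004 = 4.880008.
  gamma(1) = phi_1 gamma(0) + c_1 = (-0.386)(4.880008) + (-1.442) = -3.325683.
For k = 2 (> q): gamma(2) = phi_1 gamma(1) = (-0.386)(-3.325683) = 1.283714.
Therefore gamma(2) = 1.2837 (to 4 decimal places).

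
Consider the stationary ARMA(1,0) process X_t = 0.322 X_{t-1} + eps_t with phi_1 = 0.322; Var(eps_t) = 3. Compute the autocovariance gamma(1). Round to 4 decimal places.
\gamma(1) = 1.0777

Multiply the model equation by X_{t-k} and take expectations. With theta_0 = psi_0 = 1 and psi_j the MA(infinity) weights, this gives
  gamma(k) - sum_i phi_i gamma(k-i) = c_k,
  c_k = sigma^2 * sum_{j=k..q} theta_j psi_{j-k}   (c_k = 0 for k > q),
using gamma(-m) = gamma(m).
Pure AR (q = 0): c_0 = sigma^2 = 3, c_k = 0 for k >= 1.
Equations for k = 0 and k = 1 (AR order 1):
  gamma(0) = phi_1 gamma(1) + c_0
  gamma(1) = phi_1 gamma(0) + c_1
Substituting the second into the first: gamma(0) (1 - phi_1^2) = c_0 + phi_1 c_1, so
  gamma(0) = c_0 / (1 - phi_1^2) = 3 / (1 - (0.322)^2) = 3 / 0.896316 = 3.347034.
  gamma(1) = phi_1 gamma(0) = (0.322)(3.347034) = 1.077745.
Therefore gamma(1) = 1.0777 (to 4 decimal places).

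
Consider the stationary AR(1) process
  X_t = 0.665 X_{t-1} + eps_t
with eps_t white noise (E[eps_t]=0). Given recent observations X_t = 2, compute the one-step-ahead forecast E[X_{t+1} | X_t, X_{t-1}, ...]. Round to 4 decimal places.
E[X_{t+1} \mid \mathcal F_t] = 1.3300

For an AR(p) model X_t = c + sum_i phi_i X_{t-i} + eps_t, the
one-step-ahead conditional mean is
  E[X_{t+1} | X_t, ...] = c + sum_i phi_i X_{t+1-i}.
Substitute known values:
  E[X_{t+1} | ...] = (0.665) * (2)
                   = 1.3300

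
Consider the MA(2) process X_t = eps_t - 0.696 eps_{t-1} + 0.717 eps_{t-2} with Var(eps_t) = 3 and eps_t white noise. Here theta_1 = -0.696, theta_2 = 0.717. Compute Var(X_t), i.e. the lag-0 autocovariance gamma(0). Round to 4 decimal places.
\gamma(0) = 5.9955

For an MA(q) process X_t = eps_t + sum_i theta_i eps_{t-i} with
Var(eps_t) = sigma^2, the variance is
  gamma(0) = sigma^2 * (1 + sum_i theta_i^2).
  sum_i theta_i^2 = (-0.696)^2 + (0.717)^2 = 0.484416 + 0.514089 = 0.998505.
  gamma(0) = 3 * (1 + 0.998505) = 3 * 1.998505 = 5.995515, which rounds to 5.9955.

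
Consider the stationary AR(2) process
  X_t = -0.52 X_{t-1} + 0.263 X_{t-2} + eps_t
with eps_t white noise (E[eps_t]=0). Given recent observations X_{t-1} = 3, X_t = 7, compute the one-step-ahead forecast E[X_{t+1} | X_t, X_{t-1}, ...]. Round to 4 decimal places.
E[X_{t+1} \mid \mathcal F_t] = -2.8510

For an AR(p) model X_t = c + sum_i phi_i X_{t-i} + eps_t, the
one-step-ahead conditional mean is
  E[X_{t+1} | X_t, ...] = c + sum_i phi_i X_{t+1-i}.
Substitute known values:
  E[X_{t+1} | ...] = (-0.52) * (7) + (0.263) * (3)
                   = -2.8510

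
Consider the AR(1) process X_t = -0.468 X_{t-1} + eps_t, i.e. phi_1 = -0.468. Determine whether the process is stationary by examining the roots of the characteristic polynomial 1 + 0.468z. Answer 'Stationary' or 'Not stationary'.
\text{Stationary}

The AR(p) characteristic polynomial is P(z) = 1 + 0.468z.
Stationarity requires all roots to lie outside the unit circle, i.e. |z| > 1 for every root.
This is linear in z: 1 + (0.468) z = 0  =>  z = -1/(0.468) = -2.136752,  |z| = 2.136752.
Moduli of all roots: 2.1368.
All moduli strictly greater than 1? Yes.
Verdict: Stationary.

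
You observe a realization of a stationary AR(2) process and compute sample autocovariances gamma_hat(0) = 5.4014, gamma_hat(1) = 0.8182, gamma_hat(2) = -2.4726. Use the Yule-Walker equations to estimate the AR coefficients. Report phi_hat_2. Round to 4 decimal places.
\hat\phi_{2} = -0.4920

The Yule-Walker equations for an AR(p) process read, in matrix form,
  Gamma_p phi = r_p,   with   (Gamma_p)_{ij} = gamma(|i - j|),
                       (r_p)_i = gamma(i),   i,j = 1..p.
Substitute the sample gammas (Toeplitz matrix and right-hand side of size 2):
  Gamma_p = [[5.4014, 0.8182], [0.8182, 5.4014]]
  r_p     = [0.8182, -2.4726]
Written out:
  5.4014 phi_1 + 0.8182 phi_2 = 0.8182
  0.8182 phi_1 + 5.4014 phi_2 = -2.4726
Solve by Cramer's rule:
  det = gamma(0)^2 - gamma(1)^2 = (5.4014)^2 - (0.8182)^2 = 29.17512196 - 0.66945124 = 28.50567072
  phi_hat_1 = [gamma(1) gamma(0) - gamma(1) gamma(2)] / det = [(0.8182)(5.4014) - (0.8182)(-2.4726)] / 28.50567072 = 6.4425068 / 28.50567072 = 0.226
  phi_hat_2 = [gamma(0) gamma(2) - gamma(1)^2] / det = [(5.4014)(-2.4726) - (0.8182)^2] / 28.50567072 = -14.02495288 / 28.50567072 = -0.492
So phi_hat = [0.2260, -0.4920].
Therefore phi_hat_2 = -0.4920.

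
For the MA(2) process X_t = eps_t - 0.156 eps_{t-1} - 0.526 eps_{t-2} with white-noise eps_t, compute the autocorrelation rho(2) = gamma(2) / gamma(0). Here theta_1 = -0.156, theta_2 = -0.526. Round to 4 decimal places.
\rho(2) = -0.4043

For an MA(q) process with theta_0 = 1, the autocovariance is
  gamma(k) = sigma^2 * sum_{i=0..q-k} theta_i * theta_{i+k},
and rho(k) = gamma(k) / gamma(0). Sigma^2 cancels.
  numerator   = (1)*(-0.526) = -0.526.
  denominator = (1)^2 + (-0.156)^2 + (-0.526)^2 = 1.301012.
  rho(2) = -0.526 / 1.301012 = -0.4043.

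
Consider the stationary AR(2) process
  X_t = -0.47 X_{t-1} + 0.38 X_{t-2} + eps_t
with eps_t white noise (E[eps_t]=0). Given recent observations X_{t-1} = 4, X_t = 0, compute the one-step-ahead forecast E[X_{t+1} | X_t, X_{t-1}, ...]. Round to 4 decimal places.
E[X_{t+1} \mid \mathcal F_t] = 1.5200

For an AR(p) model X_t = c + sum_i phi_i X_{t-i} + eps_t, the
one-step-ahead conditional mean is
  E[X_{t+1} | X_t, ...] = c + sum_i phi_i X_{t+1-i}.
Substitute known values:
  E[X_{t+1} | ...] = (-0.47) * (0) + (0.38) * (4)
                   = 1.5200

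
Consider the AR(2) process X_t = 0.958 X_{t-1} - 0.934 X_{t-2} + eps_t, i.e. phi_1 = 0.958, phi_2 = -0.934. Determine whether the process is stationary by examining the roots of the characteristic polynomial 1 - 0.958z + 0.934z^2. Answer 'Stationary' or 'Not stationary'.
\text{Stationary}

The AR(p) characteristic polynomial is P(z) = 1 - 0.958z + 0.934z^2.
Stationarity requires all roots to lie outside the unit circle, i.e. |z| > 1 for every root.
Set 1 + (-0.958) z + (0.934) z^2 = 0, i.e. a z^2 + b z + c = 0 with a = 0.934, b = -0.958, c = 1.
Discriminant D = b^2 - 4ac = (-0.958)^2 - 4*(0.934)*1 = 0.917764 - (3.736) = -2.818236.
D < 0, so the roots are the complex-conjugate pair z = (-b +/- i sqrt(-D)) / (2a) = 0.5128 +/- 0.8987i.
For a conjugate pair |z|^2 = z * conj(z) = (product of roots) = c/a = 1/(0.934) = 1.070664, so |z| = sqrt(1.070664) = 1.0347 for both roots.
Moduli of all roots: 1.0347, 1.0347.
All moduli strictly greater than 1? Yes.
Verdict: Stationary.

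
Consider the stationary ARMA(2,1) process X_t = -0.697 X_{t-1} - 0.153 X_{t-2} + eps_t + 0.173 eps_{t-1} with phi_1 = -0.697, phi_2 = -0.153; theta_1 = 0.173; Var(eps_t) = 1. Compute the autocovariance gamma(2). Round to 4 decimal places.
\gamma(2) = 0.2508

Multiply the model equation by X_{t-k} and take expectations. With theta_0 = psi_0 = 1 and psi_j the MA(infinity) weights, this gives
  gamma(k) - sum_i phi_i gamma(k-i) = c_k,
  c_k = sigma^2 * sum_{j=k..q} theta_j psi_{j-k}   (c_k = 0 for k > q),
using gamma(-m) = gamma(m).
psi-weights needed (psi_j = theta_j + sum_i phi_i psi_{j-i}):
  psi_1 = theta_1 + phi_1 = 0.173 + (-0.697) = -0.524
Right-hand sides:
  c_0 = sigma^2 (1 + theta_1 psi_1) = 1 * (1 + (0.173)(-0.524)) = 1 * 0.909348 = 0.909348
  c_1 = sigma^2 theta_1 = 1 * (0.173) = 0.173
  c_2 = 0
Equations for k = 0, 1, 2 (AR order 2, c_2 = 0):
  (E0) gamma(0) = phi_1 gamma(1) + phi_2 gamma(2) + c_0
  (E1) gamma(1) = phi_1 gamma(0) + phi_2 gamma(1) + c_1
  (E2) gamma(2) = phi_1 gamma(1) + phi_2 gamma(0)
From (E1): gamma(1) = A gamma(0) + B with
  A = phi_1 / (1 - phi_2) = -0.697 / 1.153 = -0.60451,   B = c_1 / (1 - phi_2) = 0.173 / 1.153 = 0.150043.
Insert (E2) into (E0): gamma(0) (1 - phi_2^2) = phi_1 (1 + phi_2) gamma(1) + c_0.
  phi_1 (1 + phi_2) = (-0.697)(0.847) = -0.590359,   1 - phi_2^2 = 0.976591.
Replace gamma(1) by A gamma(0) + B and collect gamma(0):
  gamma(0) [0.976591 - (-0.590359)(-0.60451)] = (-0.590359)(0.150043) + 0.909348
  gamma(0) * 0.619713 = 0.820769
  gamma(0) = 0.820769 / 0.619713 = 1.324433.
  gamma(1) = A gamma(0) + B = (-0.60451)(1.324433) + (0.150043) = -0.65059.
  gamma(2) = phi_1 gamma(1) + phi_2 gamma(0) = (-0.697)(-0.65059) + (-0.153)(1.324433) = 0.250823.
Therefore gamma(2) = 0.2508 (to 4 decimal places).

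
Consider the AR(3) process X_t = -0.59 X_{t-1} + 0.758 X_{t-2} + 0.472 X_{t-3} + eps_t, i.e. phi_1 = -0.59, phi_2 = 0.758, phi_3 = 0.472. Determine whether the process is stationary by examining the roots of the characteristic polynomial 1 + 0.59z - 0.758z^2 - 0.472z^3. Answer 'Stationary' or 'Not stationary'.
\text{Stationary}

The AR(p) characteristic polynomial is P(z) = 1 + 0.59z - 0.758z^2 - 0.472z^3.
Stationarity requires all roots to lie outside the unit circle, i.e. |z| > 1 for every root.
Degree 3: look for a simple real root z0 first, then factor out (1 - z/z0) and solve the remaining quadratic.
Testing z0 = -1.25: P(-1.25) = 1 + (0.59)(-1.25) + (-0.758)(-1.25)^2 + (-0.472)(-1.25)^3
  = 1 + (-0.7375) + (-1.184375) + (0.921875) = 0.  So z_0 = -1.25 is a root, |z_0| = 1.25.
Divide out the factor (1 + 0.8 z) = (1 - z/z0) (since 1/z0 = -0.8):
  P(z) = (1 + 0.8 z)(1 + (-0.21) z + (-0.59) z^2)
  [check: z-coef -0.21 - (-0.8) = 0.59; z^2-coef -0.59 - (-0.8)(-0.21) = -0.758; z^3-coef -(-0.8)(-0.59) = -0.472.]
Remaining roots from the quadratic factor 1 + (-0.21) z + (-0.59) z^2:
  Set 1 + (-0.21) z + (-0.59) z^2 = 0, i.e. a z^2 + b z + c = 0 with a = -0.59, b = -0.21, c = 1.
  Discriminant D = b^2 - 4ac = (-0.21)^2 - 4*(-0.59)*1 = 0.0441 - (-2.36) = 2.4041.
  D >= 0, so the roots are real: z = (-b +/- sqrt(D)) / (2a) = (0.21 +/- 1.550516) / (-1.18).
    z_1 = (0.21 + 1.550516) / (-1.18) = -1.492,   |z_1| = 1.492.
    z_2 = (0.21 - 1.550516) / (-1.18) = 1.136,   |z_2| = 1.136.
Moduli of all roots: 1.2500, 1.4920, 1.1360.
All moduli strictly greater than 1? Yes.
Verdict: Stationary.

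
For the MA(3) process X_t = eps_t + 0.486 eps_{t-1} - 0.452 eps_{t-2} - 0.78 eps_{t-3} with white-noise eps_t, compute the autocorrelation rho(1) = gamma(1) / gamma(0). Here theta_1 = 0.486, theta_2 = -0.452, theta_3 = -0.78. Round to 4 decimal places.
\rho(1) = 0.3021

For an MA(q) process with theta_0 = 1, the autocovariance is
  gamma(k) = sigma^2 * sum_{i=0..q-k} theta_i * theta_{i+k},
and rho(k) = gamma(k) / gamma(0). Sigma^2 cancels.
  numerator   = (1)*(0.486) + (0.486)*(-0.452) + (-0.452)*(-0.78) = 0.618888.
  denominator = (1)^2 + (0.486)^2 + (-0.452)^2 + (-0.78)^2 = 2.0489.
  rho(1) = 0.618888 / 2.0489 = 0.3021.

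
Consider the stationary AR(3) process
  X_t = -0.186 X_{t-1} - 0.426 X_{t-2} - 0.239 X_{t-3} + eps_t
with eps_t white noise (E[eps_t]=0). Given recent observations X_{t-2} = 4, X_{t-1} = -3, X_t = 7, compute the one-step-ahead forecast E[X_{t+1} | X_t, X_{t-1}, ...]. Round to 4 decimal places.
E[X_{t+1} \mid \mathcal F_t] = -0.9800

For an AR(p) model X_t = c + sum_i phi_i X_{t-i} + eps_t, the
one-step-ahead conditional mean is
  E[X_{t+1} | X_t, ...] = c + sum_i phi_i X_{t+1-i}.
Substitute known values:
  E[X_{t+1} | ...] = (-0.186) * (7) + (-0.426) * (-3) + (-0.239) * (4)
                   = -0.9800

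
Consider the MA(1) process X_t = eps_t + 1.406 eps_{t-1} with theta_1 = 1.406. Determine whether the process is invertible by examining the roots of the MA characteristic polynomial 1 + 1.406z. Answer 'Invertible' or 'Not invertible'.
\text{Not invertible}

The MA(q) characteristic polynomial is P(z) = 1 + 1.406z.
Invertibility requires all roots to lie outside the unit circle, i.e. |z| > 1 for every root.
This is linear in z: 1 + (1.406) z = 0  =>  z = -1/(1.406) = -0.711238,  |z| = 0.711238.
Moduli of all roots: 0.7112.
All moduli strictly greater than 1? No.
Verdict: Not invertible.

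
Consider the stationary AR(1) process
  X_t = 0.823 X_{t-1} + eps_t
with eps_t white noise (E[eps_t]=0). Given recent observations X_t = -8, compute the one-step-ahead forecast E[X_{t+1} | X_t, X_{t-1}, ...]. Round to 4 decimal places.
E[X_{t+1} \mid \mathcal F_t] = -6.5840

For an AR(p) model X_t = c + sum_i phi_i X_{t-i} + eps_t, the
one-step-ahead conditional mean is
  E[X_{t+1} | X_t, ...] = c + sum_i phi_i X_{t+1-i}.
Substitute known values:
  E[X_{t+1} | ...] = (0.823) * (-8)
                   = -6.5840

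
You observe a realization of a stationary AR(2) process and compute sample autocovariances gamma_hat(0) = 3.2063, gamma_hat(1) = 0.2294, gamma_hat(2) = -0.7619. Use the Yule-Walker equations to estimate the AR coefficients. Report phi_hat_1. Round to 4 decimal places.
\hat\phi_{1} = 0.0890

The Yule-Walker equations for an AR(p) process read, in matrix form,
  Gamma_p phi = r_p,   with   (Gamma_p)_{ij} = gamma(|i - j|),
                       (r_p)_i = gamma(i),   i,j = 1..p.
Substitute the sample gammas (Toeplitz matrix and right-hand side of size 2):
  Gamma_p = [[3.2063, 0.2294], [0.2294, 3.2063]]
  r_p     = [0.2294, -0.7619]
Written out:
  3.2063 phi_1 + 0.2294 phi_2 = 0.2294
  0.2294 phi_1 + 3.2063 phi_2 = -0.7619
Solve by Cramer's rule:
  det = gamma(0)^2 - gamma(1)^2 = (3.2063)^2 - (0.2294)^2 = 10.28035969 - 0.05262436 = 10.22773533
  phi_hat_1 = [gamma(1) gamma(0) - gamma(1) gamma(2)] / det = [(0.2294)(3.2063) - (0.2294)(-0.7619)] / 10.22773533 = 0.91030508 / 10.22773533 = 0.089
  phi_hat_2 = [gamma(0) gamma(2) - gamma(1)^2] / det = [(3.2063)(-0.7619) - (0.2294)^2] / 10.22773533 = -2.49550433 / 10.22773533 = -0.244
So phi_hat = [0.0890, -0.2440].
Therefore phi_hat_1 = 0.0890.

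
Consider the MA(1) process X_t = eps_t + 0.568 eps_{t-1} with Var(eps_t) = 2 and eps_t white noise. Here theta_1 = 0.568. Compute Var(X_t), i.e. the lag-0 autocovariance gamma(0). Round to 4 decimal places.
\gamma(0) = 2.6452

For an MA(q) process X_t = eps_t + sum_i theta_i eps_{t-i} with
Var(eps_t) = sigma^2, the variance is
  gamma(0) = sigma^2 * (1 + sum_i theta_i^2).
  sum_i theta_i^2 = (0.568)^2 = 0.322624.
  gamma(0) = 2 * (1 + 0.322624) = 2 * 1.322624 = 2.645248, which rounds to 2.6452.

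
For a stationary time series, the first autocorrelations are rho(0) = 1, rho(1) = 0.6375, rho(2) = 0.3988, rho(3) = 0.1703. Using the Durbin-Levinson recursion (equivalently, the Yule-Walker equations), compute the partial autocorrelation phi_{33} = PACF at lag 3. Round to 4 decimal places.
\phi_{33} = -0.1331

The PACF at lag k is phi_{kk}, the last component of the solution
to the Yule-Walker system G_k phi = r_k where
  (G_k)_{ij} = rho(|i - j|), (r_k)_i = rho(i), i,j = 1..k.
Equivalently, Durbin-Levinson gives phi_{kk} iteratively:
  phi_{11} = rho(1)
  phi_{kk} = [rho(k) - sum_{j=1..k-1} phi_{k-1,j} rho(k-j)]
            / [1 - sum_{j=1..k-1} phi_{k-1,j} rho(j)],
  phi_{k,j} = phi_{k-1,j} - phi_{kk} phi_{k-1,k-j},  j = 1..k-1.
Step k = 1:
  phi_11 = rho(1) = 0.6375.
Step k = 2:
  phi_22 = [rho(2) - phi_11 rho(1)] / [1 - phi_11 rho(1)] = [0.3988 - (0.6375)(0.6375)] / [1 - (0.6375)(0.6375)]
         = -0.00760625 / 0.59359375 = -0.012814.
  Update: phi_21 = phi_11 - phi_22 phi_11 = 0.6375 - (-0.012814)(0.6375) = 0.645669.
Step k = 3:
  phi_33 = [rho(3) - phi_21 rho(2) - phi_22 rho(1)] / [1 - phi_21 rho(1) - phi_22 rho(2)]
    numerator   = 0.1703 - (0.645669)(0.3988) - (-0.012814)(0.6375) = -0.07902388
    denominator = 1 - (0.645669)(0.6375) - (-0.012814)(0.3988) = 0.59349628
  phi_33 = -0.07902388 / 0.59349628 = -0.1331.
Therefore phi_{33} = -0.1331.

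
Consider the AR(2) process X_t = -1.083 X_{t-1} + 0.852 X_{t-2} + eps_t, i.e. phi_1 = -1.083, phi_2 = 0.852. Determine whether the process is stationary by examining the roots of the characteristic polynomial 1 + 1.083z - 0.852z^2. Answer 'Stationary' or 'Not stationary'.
\text{Not stationary}

The AR(p) characteristic polynomial is P(z) = 1 + 1.083z - 0.852z^2.
Stationarity requires all roots to lie outside the unit circle, i.e. |z| > 1 for every root.
Set 1 + (1.083) z + (-0.852) z^2 = 0, i.e. a z^2 + b z + c = 0 with a = -0.852, b = 1.083, c = 1.
Discriminant D = b^2 - 4ac = (1.083)^2 - 4*(-0.852)*1 = 1.172889 - (-3.408) = 4.580889.
D >= 0, so the roots are real: z = (-b +/- sqrt(D)) / (2a) = (-1.083 +/- 2.140301) / (-1.704).
  z_1 = (-1.083 + 2.140301) / (-1.704) = -0.6205,   |z_1| = 0.6205.
  z_2 = (-1.083 - 2.140301) / (-1.704) = 1.8916,   |z_2| = 1.8916.
Moduli of all roots: 0.6205, 1.8916.
All moduli strictly greater than 1? No.
Verdict: Not stationary.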